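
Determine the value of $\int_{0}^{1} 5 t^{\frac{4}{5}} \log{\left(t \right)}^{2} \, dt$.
$\frac{1250}{729}$

Start from the elementary integral
$$J(a) = \int_{0}^{1} 5 t^{a} \, dt = \frac{5}{a + 1}.$$

Differentiating under the integral sign brings down a factor of $\ln t$:
$$\frac{dJ}{da} = \int_{0}^{1} 5 t^{a} \log{\left(t \right)} \, dt = - \frac{5}{\left(a + 1\right)^{2}}.$$

Repeating twice in total — each differentiation brings down another $\ln t$ — gives
$$\frac{d^{2}J}{da^{2}} = \int_{0}^{1} 5 t^{a} \log{\left(t \right)}^{2} \, dt = \frac{10}{\left(a + 1\right)^{3}},$$
and the integrand here is exactly the target integrand, so $I = \frac{10}{\left(a + 1\right)^{3}}$.

Setting $a = \frac{4}{5}$:
$$I = \frac{1250}{729}.$$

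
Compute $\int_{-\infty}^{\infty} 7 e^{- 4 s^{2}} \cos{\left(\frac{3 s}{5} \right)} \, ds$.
$\frac{7 \sqrt{\pi}}{2 e^{\frac{9}{400}}}$

Let $b$ denote the cosine frequency and define $I(b) = \int_{-\infty}^{\infty} 7 e^{- 4 s^{2}} \cos{\left(b s \right)} \, ds$.

Differentiating under the integral sign,
$$I'(b) = \int_{-\infty}^{\infty} - 7 s e^{- 4 s^{2}} \sin{\left(b s \right)} \, ds.$$

Integrate $\int_{-\infty}^{\infty} s \sin(b s)\, e^{- 4 s^{2}}\, ds$ by parts with $u = \sin(b s)$ and $dv = s\, e^{- 4 s^{2}}\, ds$, giving $v = - \frac{e^{- 4 s^{2}}}{8}$. The boundary term vanishes and
$$\int_{-\infty}^{\infty} s \sin(b s)\, e^{- 4 s^{2}}\, ds = \frac{b}{8} \int_{-\infty}^{\infty} \cos(b s)\, e^{- 4 s^{2}}\, ds,$$
so $I'(b) = - \frac{b}{8}\, I(b)$.

This is a separable first-order ODE; solving with the initial condition $I(0) = \int_{-\infty}^{\infty} 7 e^{- 4 s^{2}}\,ds = \frac{7 \sqrt{\pi}}{2}$ gives
$$I(b) = \frac{7 \sqrt{\pi} e^{- \frac{b^{2}}{16}}}{2}.$$

Setting $b = \frac{3}{5}$:
$$I = \frac{7 \sqrt{\pi}}{2 e^{\frac{9}{400}}}.$$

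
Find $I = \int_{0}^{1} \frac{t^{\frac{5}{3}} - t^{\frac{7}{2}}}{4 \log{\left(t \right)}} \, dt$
$- \frac{3 \log{\left(3 \right)}}{4} + \log{\left(2 \right)}$

Replace the exponent $\frac{5}{3}$ by a parameter $a$: let $I(a) = \int_{0}^{1} \frac{- t^{\frac{7}{2}} + t^{a}}{4 \log{\left(t \right)}} \, dt$.

Since $\dfrac{\partial}{\partial a}\,t^{a} = t^{a} \ln t$, the $\ln t$ in the denominator cancels and
$$\frac{dI}{da} = \int_{0}^{1} \frac{1}{4} t^{a} \, dt = \frac{1}{4} \left[\frac{t^{a+1}}{a+1}\right]_0^1 = \frac{1}{4 \left(a + 1\right)}.$$

Integrating with respect to $a$ gives $I(a) = \frac{\log{\left(a + 1 \right)}}{4} - \frac{\log{\left(3 \right)}}{2} + \frac{\log{\left(2 \right)}}{4} + C$.

At $a = \frac{7}{2}$ the integrand is identically $0$, so $I(\frac{7}{2}) = 0$. The closed form gives $0$, hence $C = 0$.

Setting $a = \frac{5}{3}$:
$$I = - \frac{3 \log{\left(3 \right)}}{4} + \log{\left(2 \right)}.$$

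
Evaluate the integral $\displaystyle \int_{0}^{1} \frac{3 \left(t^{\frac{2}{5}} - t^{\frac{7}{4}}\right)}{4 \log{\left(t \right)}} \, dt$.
$\log{\left(\frac{2 \sqrt{2} \sqrt[4]{55} \cdot 7^{\frac{3}{4}}}{55} \right)}$

Introduce a parameter $a$ in the exponent: let $I(a) = \int_{0}^{1} \frac{3 \left(t^{\frac{2}{5}} - t^{a}\right)}{4 \log{\left(t \right)}} \, dt$.

Since $\dfrac{\partial}{\partial a}\,t^{a} = t^{a} \ln t$, the $\ln t$ in the denominator cancels and
$$\frac{dI}{da} = \int_{0}^{1} - \frac{3}{4} t^{a} \, dt = - \frac{3}{4} \left[\frac{t^{a+1}}{a+1}\right]_0^1 = - \frac{3}{4 a + 4}.$$

Integrating with respect to $a$ gives $I(a) = - \frac{3 \log{\left(a + 1 \right)}}{4} - \frac{3 \log{\left(5 \right)}}{4} + \frac{3 \log{\left(7 \right)}}{4} + C$.

At $a = \frac{2}{5}$ the integrand is identically $0$, so $I(\frac{2}{5}) = 0$. The closed form gives $0$, hence $C = 0$.

Setting $a = \frac{7}{4}$:
$$I = \log{\left(\frac{2 \sqrt{2} \sqrt[4]{55} \cdot 7^{\frac{3}{4}}}{55} \right)}.$$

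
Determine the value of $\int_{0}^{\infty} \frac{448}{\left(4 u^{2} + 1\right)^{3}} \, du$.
$42 \pi$

Start from the standard arctangent integral
$$J(a) = \int_{0}^{\infty} \frac{7}{a^{2} + u^{2}} \, du = \frac{7 \pi}{2 a}.$$

Differentiating under the integral sign with respect to $a$,
$$\frac{dJ}{da} = \int_{0}^{\infty} - \frac{14 a}{\left(a^{2} + u^{2}\right)^{2}} \, du = - \frac{7 \pi}{2 a^{2}},$$
so $\int_{0}^{\infty} \frac{7}{\left(a^{2} + u^{2}\right)^{2}} \, du = \frac{7 \pi}{4 a^{3}}$.

Repeating — each differentiation of $1/(u^2+a^2)^j$ produces $-2ja/(u^2+a^2)^{j+1}$ — and dividing through by $-2ja$ at each step yields, after $2$ differentiations in total,
$$\int_{0}^{\infty} \frac{7}{\left(a^{2} + u^{2}\right)^{3}} \, du = \frac{21 \pi}{16 a^{5}}.$$

Setting $a = \frac{1}{2}$:
$$I = 42 \pi.$$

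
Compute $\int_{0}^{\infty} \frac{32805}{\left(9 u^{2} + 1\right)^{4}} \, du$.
$\frac{54675 \pi}{32}$

Recall the elementary integral
$$J(a) = \int_{0}^{\infty} \frac{5}{a^{2} + u^{2}} \, du = \frac{5 \pi}{2 a}.$$

Differentiating under the integral sign with respect to $a$,
$$\frac{dJ}{da} = \int_{0}^{\infty} - \frac{10 a}{\left(a^{2} + u^{2}\right)^{2}} \, du = - \frac{5 \pi}{2 a^{2}},$$
so $\int_{0}^{\infty} \frac{5}{\left(a^{2} + u^{2}\right)^{2}} \, du = \frac{5 \pi}{4 a^{3}}$.

Repeating — each differentiation of $1/(u^2+a^2)^j$ produces $-2ja/(u^2+a^2)^{j+1}$ — and dividing through by $-2ja$ at each step yields, after $3$ differentiations in total,
$$\int_{0}^{\infty} \frac{5}{\left(a^{2} + u^{2}\right)^{4}} \, du = \frac{25 \pi}{32 a^{7}}.$$

Setting $a = \frac{1}{3}$:
$$I = \frac{54675 \pi}{32}.$$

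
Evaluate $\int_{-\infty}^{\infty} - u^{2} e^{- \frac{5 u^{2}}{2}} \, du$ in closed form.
$- \frac{\sqrt{10} \sqrt{\pi}}{25}$

Begin with the known integral
$$J(a) = \int_{-\infty}^{\infty} - e^{- a u^{2}} \, du = - \frac{\sqrt{\pi}}{\sqrt{a}}.$$

Differentiating under the integral sign brings down a factor of $(-u^2)$:
$$\frac{dJ}{da} = \int_{-\infty}^{\infty} u^{2} e^{- a u^{2}} \, du = \frac{\sqrt{\pi}}{2 a^{\frac{3}{2}}}.$$

The integral on the left is $-I$, so $I = - \frac{\sqrt{\pi}}{2 a^{\frac{3}{2}}}$.

Setting $a = \frac{5}{2}$:
$$I = - \frac{\sqrt{10} \sqrt{\pi}}{25}.$$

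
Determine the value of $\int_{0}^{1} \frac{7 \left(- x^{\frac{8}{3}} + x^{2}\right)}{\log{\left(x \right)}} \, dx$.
$\log{\left(\frac{4782969}{19487171} \right)}$

Introduce a parameter $a$ in the exponent: let $I(a) = \int_{0}^{1} \frac{7 \left(- x^{\frac{8}{3}} + x^{a}\right)}{\log{\left(x \right)}} \, dx$.

Since $\dfrac{\partial}{\partial a}\,x^{a} = x^{a} \ln x$, the $\ln x$ in the denominator cancels and
$$\frac{dI}{da} = \int_{0}^{1} 7 x^{a} \, dx = 7 \left[\frac{x^{a+1}}{a+1}\right]_0^1 = \frac{7}{a + 1}.$$

Integrating with respect to $a$ gives $I(a) = \log{\left(\frac{2187 \left(a + 1\right)^{7}}{19487171} \right)} + C$.

At $a = \frac{8}{3}$ the integrand is identically $0$, so $I(\frac{8}{3}) = 0$. The closed form gives $0$, hence $C = 0$.

Setting $a = 2$:
$$I = \log{\left(\frac{4782969}{19487171} \right)}.$$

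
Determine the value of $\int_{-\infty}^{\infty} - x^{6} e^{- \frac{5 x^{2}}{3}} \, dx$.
$- \frac{81 \sqrt{15} \sqrt{\pi}}{1000}$

Consider the simpler parametrised integral
$$J(a) = \int_{-\infty}^{\infty} - e^{- a x^{2}} \, dx = - \frac{\sqrt{\pi}}{\sqrt{a}}.$$

Differentiating under the integral sign brings down a factor of $(-x^2)$:
$$\frac{dJ}{da} = \int_{-\infty}^{\infty} x^{2} e^{- a x^{2}} \, dx = \frac{\sqrt{\pi}}{2 a^{\frac{3}{2}}}.$$

Repeating $3$ times in total — each differentiation brings down another $(-x^2)$ — gives
$$\frac{d^{3}J}{da^{3}} = \int_{-\infty}^{\infty} x^{6} e^{- a x^{2}} \, dx = \frac{15 \sqrt{\pi}}{8 a^{\frac{7}{2}}},$$
and the integrand here is $(-1)^{3}$ times the target integrand, so $I = (-1)^{3}\,\frac{d^{3}J}{da^{3}} = - \frac{15 \sqrt{\pi}}{8 a^{\frac{7}{2}}}$.

Setting $a = \frac{5}{3}$:
$$I = - \frac{81 \sqrt{15} \sqrt{\pi}}{1000}.$$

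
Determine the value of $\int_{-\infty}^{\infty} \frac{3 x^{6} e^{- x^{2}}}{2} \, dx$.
$\frac{45 \sqrt{\pi}}{16}$

Begin with the known integral
$$J(a) = \int_{-\infty}^{\infty} \frac{3 e^{- a x^{2}}}{2} \, dx = \frac{3 \sqrt{\pi}}{2 \sqrt{a}}.$$

Differentiating under the integral sign brings down a factor of $(-x^2)$:
$$\frac{dJ}{da} = \int_{-\infty}^{\infty} - \frac{3 x^{2} e^{- a x^{2}}}{2} \, dx = - \frac{3 \sqrt{\pi}}{4 a^{\frac{3}{2}}}.$$

Repeating $3$ times in total — each differentiation brings down another $(-x^2)$ — gives
$$\frac{d^{3}J}{da^{3}} = \int_{-\infty}^{\infty} - \frac{3 x^{6} e^{- a x^{2}}}{2} \, dx = - \frac{45 \sqrt{\pi}}{16 a^{\frac{7}{2}}},$$
and the integrand here is $(-1)^{3}$ times the target integrand, so $I = (-1)^{3}\,\frac{d^{3}J}{da^{3}} = \frac{45 \sqrt{\pi}}{16 a^{\frac{7}{2}}}$.

Setting $a = 1$:
$$I = \frac{45 \sqrt{\pi}}{16}.$$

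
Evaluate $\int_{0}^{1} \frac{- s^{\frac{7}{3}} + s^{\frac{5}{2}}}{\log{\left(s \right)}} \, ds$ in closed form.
$\log{\left(\frac{21}{20} \right)}$

Consider the one-parameter family: let $I(a) = \int_{0}^{1} \frac{- s^{\frac{7}{3}} + s^{a}}{\log{\left(s \right)}} \, ds$.

Since $\dfrac{\partial}{\partial a}\,s^{a} = s^{a} \ln s$, the $\ln s$ in the denominator cancels and
$$\frac{dI}{da} = \int_{0}^{1} s^{a} \, ds = \left[\frac{s^{a+1}}{a+1}\right]_0^1 = \frac{1}{a + 1}.$$

Integrating with respect to $a$ gives $I(a) = \log{\left(\frac{3 a}{10} + \frac{3}{10} \right)} + C$.

At $a = \frac{7}{3}$ the integrand is identically $0$, so $I(\frac{7}{3}) = 0$. The closed form gives $0$, hence $C = 0$.

Setting $a = \frac{5}{2}$:
$$I = \log{\left(\frac{21}{20} \right)}.$$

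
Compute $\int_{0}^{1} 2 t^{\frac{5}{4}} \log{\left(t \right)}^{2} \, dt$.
$\frac{256}{729}$

Begin with the known integral
$$J(a) = \int_{0}^{1} 2 t^{a} \, dt = \frac{2}{a + 1}.$$

Differentiating under the integral sign brings down a factor of $\ln t$:
$$\frac{dJ}{da} = \int_{0}^{1} 2 t^{a} \log{\left(t \right)} \, dt = - \frac{2}{\left(a + 1\right)^{2}}.$$

Repeating twice in total — each differentiation brings down another $\ln t$ — gives
$$\frac{d^{2}J}{da^{2}} = \int_{0}^{1} 2 t^{a} \log{\left(t \right)}^{2} \, dt = \frac{4}{\left(a + 1\right)^{3}},$$
and the integrand here is exactly the target integrand, so $I = \frac{4}{\left(a + 1\right)^{3}}$.

Setting $a = \frac{5}{4}$:
$$I = \frac{256}{729}.$$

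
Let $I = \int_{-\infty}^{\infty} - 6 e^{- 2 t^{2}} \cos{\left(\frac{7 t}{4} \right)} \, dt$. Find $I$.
$- \frac{3 \sqrt{2} \sqrt{\pi}}{e^{\frac{49}{128}}}$

Let $b$ denote the cosine frequency and define $I(b) = \int_{-\infty}^{\infty} - 6 e^{- 2 t^{2}} \cos{\left(b t \right)} \, dt$.

Differentiating under the integral sign,
$$I'(b) = \int_{-\infty}^{\infty} 6 t e^{- 2 t^{2}} \sin{\left(b t \right)} \, dt.$$

Integrate $\int_{-\infty}^{\infty} t \sin(b t)\, e^{- 2 t^{2}}\, dt$ by parts with $u = \sin(b t)$ and $dv = t\, e^{- 2 t^{2}}\, dt$, giving $v = - \frac{e^{- 2 t^{2}}}{4}$. The boundary term vanishes and
$$\int_{-\infty}^{\infty} t \sin(b t)\, e^{- 2 t^{2}}\, dt = \frac{b}{4} \int_{-\infty}^{\infty} \cos(b t)\, e^{- 2 t^{2}}\, dt,$$
so $I'(b) = - \frac{b}{4}\, I(b)$.

This is a separable first-order ODE; solving with the initial condition $I(0) = \int_{-\infty}^{\infty} - 6 e^{- 2 t^{2}}\,dt = - 3 \sqrt{2} \sqrt{\pi}$ gives
$$I(b) = - 3 \sqrt{2} \sqrt{\pi} e^{- \frac{b^{2}}{8}}.$$

Setting $b = \frac{7}{4}$:
$$I = - \frac{3 \sqrt{2} \sqrt{\pi}}{e^{\frac{49}{128}}}.$$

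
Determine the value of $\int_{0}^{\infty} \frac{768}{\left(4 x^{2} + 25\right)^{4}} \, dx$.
$\frac{12 \pi}{15625}$

Start from the standard arctangent integral
$$J(a) = \int_{0}^{\infty} \frac{3}{a^{2} + x^{2}} \, dx = \frac{3 \pi}{2 a}.$$

Differentiating under the integral sign with respect to $a$,
$$\frac{dJ}{da} = \int_{0}^{\infty} - \frac{6 a}{\left(a^{2} + x^{2}\right)^{2}} \, dx = - \frac{3 \pi}{2 a^{2}},$$
so $\int_{0}^{\infty} \frac{3}{\left(a^{2} + x^{2}\right)^{2}} \, dx = \frac{3 \pi}{4 a^{3}}$.

Repeating — each differentiation of $1/(x^2+a^2)^j$ produces $-2ja/(x^2+a^2)^{j+1}$ — and dividing through by $-2ja$ at each step yields, after $3$ differentiations in total,
$$\int_{0}^{\infty} \frac{3}{\left(a^{2} + x^{2}\right)^{4}} \, dx = \frac{15 \pi}{32 a^{7}}.$$

Setting $a = \frac{5}{2}$:
$$I = \frac{12 \pi}{15625}.$$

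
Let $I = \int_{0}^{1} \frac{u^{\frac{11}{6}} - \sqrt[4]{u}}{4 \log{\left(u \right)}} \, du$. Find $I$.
$- \frac{\log{\left(15 \right)}}{4} + \frac{\log{\left(34 \right)}}{4}$

Consider the one-parameter family: let $I(a) = \int_{0}^{1} \frac{u^{\frac{11}{6}} - u^{a}}{4 \log{\left(u \right)}} \, du$.

Since $\dfrac{\partial}{\partial a}\,u^{a} = u^{a} \ln u$, the $\ln u$ in the denominator cancels and
$$\frac{dI}{da} = \int_{0}^{1} - \frac{1}{4} u^{a} \, du = - \frac{1}{4} \left[\frac{u^{a+1}}{a+1}\right]_0^1 = - \frac{1}{4 a + 4}.$$

Integrating with respect to $a$ gives $I(a) = - \frac{\log{\left(a + 1 \right)}}{4} - \frac{\log{\left(6 \right)}}{4} + \frac{\log{\left(17 \right)}}{4} + C$.

At $a = \frac{11}{6}$ the integrand is identically $0$, so $I(\frac{11}{6}) = 0$. The closed form gives $0$, hence $C = 0$.

Setting $a = \frac{1}{4}$:
$$I = - \frac{\log{\left(15 \right)}}{4} + \frac{\log{\left(34 \right)}}{4}.$$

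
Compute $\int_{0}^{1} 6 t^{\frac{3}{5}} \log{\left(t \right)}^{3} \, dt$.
$- \frac{5625}{1024}$

Consider the simpler parametrised integral
$$J(a) = \int_{0}^{1} 6 t^{a} \, dt = \frac{6}{a + 1}.$$

Differentiating under the integral sign brings down a factor of $\ln t$:
$$\frac{dJ}{da} = \int_{0}^{1} 6 t^{a} \log{\left(t \right)} \, dt = - \frac{6}{\left(a + 1\right)^{2}}.$$

Repeating $3$ times in total — each differentiation brings down another $\ln t$ — gives
$$\frac{d^{3}J}{da^{3}} = \int_{0}^{1} 6 t^{a} \log{\left(t \right)}^{3} \, dt = - \frac{36}{\left(a + 1\right)^{4}},$$
and the integrand here is exactly the target integrand, so $I = - \frac{36}{\left(a + 1\right)^{4}}$.

Setting $a = \frac{3}{5}$:
$$I = - \frac{5625}{1024}.$$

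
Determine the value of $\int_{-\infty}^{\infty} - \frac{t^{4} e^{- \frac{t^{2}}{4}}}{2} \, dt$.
$- 12 \sqrt{\pi}$

Begin with the known integral
$$J(a) = \int_{-\infty}^{\infty} - \frac{e^{- a t^{2}}}{2} \, dt = - \frac{\sqrt{\pi}}{2 \sqrt{a}}.$$

Differentiating under the integral sign brings down a factor of $(-t^2)$:
$$\frac{dJ}{da} = \int_{-\infty}^{\infty} \frac{t^{2} e^{- a t^{2}}}{2} \, dt = \frac{\sqrt{\pi}}{4 a^{\frac{3}{2}}}.$$

Repeating twice in total — each differentiation brings down another $(-t^2)$ — gives
$$\frac{d^{2}J}{da^{2}} = \int_{-\infty}^{\infty} - \frac{t^{4} e^{- a t^{2}}}{2} \, dt = - \frac{3 \sqrt{\pi}}{8 a^{\frac{5}{2}}},$$
and the integrand here is exactly the target integrand, so $I = - \frac{3 \sqrt{\pi}}{8 a^{\frac{5}{2}}}$.

Setting $a = \frac{1}{4}$:
$$I = - 12 \sqrt{\pi}.$$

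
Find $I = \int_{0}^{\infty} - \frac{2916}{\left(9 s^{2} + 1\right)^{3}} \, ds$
$- \frac{729 \pi}{4}$

Begin with the known result
$$J(a) = \int_{0}^{\infty} - \frac{4}{a^{2} + s^{2}} \, ds = - \frac{2 \pi}{a}.$$

Differentiating under the integral sign with respect to $a$,
$$\frac{dJ}{da} = \int_{0}^{\infty} \frac{8 a}{\left(a^{2} + s^{2}\right)^{2}} \, ds = \frac{2 \pi}{a^{2}},$$
so $\int_{0}^{\infty} - \frac{4}{\left(a^{2} + s^{2}\right)^{2}} \, ds = - \frac{\pi}{a^{3}}$.

Repeating — each differentiation of $1/(s^2+a^2)^j$ produces $-2ja/(s^2+a^2)^{j+1}$ — and dividing through by $-2ja$ at each step yields, after $2$ differentiations in total,
$$\int_{0}^{\infty} - \frac{4}{\left(a^{2} + s^{2}\right)^{3}} \, ds = - \frac{3 \pi}{4 a^{5}}.$$

Setting $a = \frac{1}{3}$:
$$I = - \frac{729 \pi}{4}.$$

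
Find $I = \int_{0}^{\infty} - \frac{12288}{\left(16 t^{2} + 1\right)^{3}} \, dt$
$- 576 \pi$

Start from the standard arctangent integral
$$J(a) = \int_{0}^{\infty} - \frac{3}{a^{2} + t^{2}} \, dt = - \frac{3 \pi}{2 a}.$$

Differentiating under the integral sign with respect to $a$,
$$\frac{dJ}{da} = \int_{0}^{\infty} \frac{6 a}{\left(a^{2} + t^{2}\right)^{2}} \, dt = \frac{3 \pi}{2 a^{2}},$$
so $\int_{0}^{\infty} - \frac{3}{\left(a^{2} + t^{2}\right)^{2}} \, dt = - \frac{3 \pi}{4 a^{3}}$.

Repeating — each differentiation of $1/(t^2+a^2)^j$ produces $-2ja/(t^2+a^2)^{j+1}$ — and dividing through by $-2ja$ at each step yields, after $2$ differentiations in total,
$$\int_{0}^{\infty} - \frac{3}{\left(a^{2} + t^{2}\right)^{3}} \, dt = - \frac{9 \pi}{16 a^{5}}.$$

Setting $a = \frac{1}{4}$:
$$I = - 576 \pi.$$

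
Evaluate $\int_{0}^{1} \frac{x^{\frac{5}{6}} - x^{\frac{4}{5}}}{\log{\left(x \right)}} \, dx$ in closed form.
$- \log{\left(54 \right)} + \log{\left(55 \right)}$

Replace the exponent $\frac{4}{5}$ by a parameter $a$: let $I(a) = \int_{0}^{1} \frac{x^{\frac{5}{6}} - x^{a}}{\log{\left(x \right)}} \, dx$.

Since $\dfrac{\partial}{\partial a}\,x^{a} = x^{a} \ln x$, the $\ln x$ in the denominator cancels and
$$\frac{dI}{da} = \int_{0}^{1} -1 x^{a} \, dx = -1 \left[\frac{x^{a+1}}{a+1}\right]_0^1 = - \frac{1}{a + 1}.$$

Integrating with respect to $a$ gives $I(a) = - \log{\left(\frac{6 a}{11} + \frac{6}{11} \right)} + C$.

At $a = \frac{5}{6}$ the integrand is identically $0$, so $I(\frac{5}{6}) = 0$. The closed form gives $0$, hence $C = 0$.

Setting $a = \frac{4}{5}$:
$$I = - \log{\left(54 \right)} + \log{\left(55 \right)}.$$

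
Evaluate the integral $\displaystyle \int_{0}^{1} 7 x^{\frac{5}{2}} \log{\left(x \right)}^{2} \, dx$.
$\frac{16}{49}$

Start from the elementary integral
$$J(a) = \int_{0}^{1} 7 x^{a} \, dx = \frac{7}{a + 1}.$$

Differentiating under the integral sign brings down a factor of $\ln x$:
$$\frac{dJ}{da} = \int_{0}^{1} 7 x^{a} \log{\left(x \right)} \, dx = - \frac{7}{\left(a + 1\right)^{2}}.$$

Repeating twice in total — each differentiation brings down another $\ln x$ — gives
$$\frac{d^{2}J}{da^{2}} = \int_{0}^{1} 7 x^{a} \log{\left(x \right)}^{2} \, dx = \frac{14}{\left(a + 1\right)^{3}},$$
and the integrand here is exactly the target integrand, so $I = \frac{14}{\left(a + 1\right)^{3}}$.

Setting $a = \frac{5}{2}$:
$$I = \frac{16}{49}.$$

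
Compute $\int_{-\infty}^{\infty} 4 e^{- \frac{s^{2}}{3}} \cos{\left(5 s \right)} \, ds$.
$\frac{4 \sqrt{3} \sqrt{\pi}}{e^{\frac{75}{4}}}$

Define $I(b) = \int_{-\infty}^{\infty} 4 e^{- \frac{s^{2}}{3}} \cos{\left(b s \right)} \, ds$.

Differentiating under the integral sign,
$$I'(b) = \int_{-\infty}^{\infty} - 4 s e^{- \frac{s^{2}}{3}} \sin{\left(b s \right)} \, ds.$$

Integrate $\int_{-\infty}^{\infty} s \sin(b s)\, e^{- \frac{s^{2}}{3}}\, ds$ by parts with $u = \sin(b s)$ and $dv = s\, e^{- \frac{s^{2}}{3}}\, ds$, giving $v = - \frac{3 e^{- \frac{s^{2}}{3}}}{2}$. The boundary term vanishes and
$$\int_{-\infty}^{\infty} s \sin(b s)\, e^{- \frac{s^{2}}{3}}\, ds = \frac{3 b}{2} \int_{-\infty}^{\infty} \cos(b s)\, e^{- \frac{s^{2}}{3}}\, ds,$$
so $I'(b) = - \frac{3 b}{2}\, I(b)$.

This is a separable first-order ODE; solving with the initial condition $I(0) = \int_{-\infty}^{\infty} 4 e^{- \frac{s^{2}}{3}}\,ds = 4 \sqrt{3} \sqrt{\pi}$ gives
$$I(b) = 4 \sqrt{3} \sqrt{\pi} e^{- \frac{3 b^{2}}{4}}.$$

Setting $b = 5$:
$$I = \frac{4 \sqrt{3} \sqrt{\pi}}{e^{\frac{75}{4}}}.$$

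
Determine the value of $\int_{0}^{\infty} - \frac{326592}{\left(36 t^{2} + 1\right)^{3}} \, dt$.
$- 10206 \pi$

Recall the elementary integral
$$J(a) = \int_{0}^{\infty} - \frac{7}{a^{2} + t^{2}} \, dt = - \frac{7 \pi}{2 a}.$$

Differentiating under the integral sign with respect to $a$,
$$\frac{dJ}{da} = \int_{0}^{\infty} \frac{14 a}{\left(a^{2} + t^{2}\right)^{2}} \, dt = \frac{7 \pi}{2 a^{2}},$$
so $\int_{0}^{\infty} - \frac{7}{\left(a^{2} + t^{2}\right)^{2}} \, dt = - \frac{7 \pi}{4 a^{3}}$.

Repeating — each differentiation of $1/(t^2+a^2)^j$ produces $-2ja/(t^2+a^2)^{j+1}$ — and dividing through by $-2ja$ at each step yields, after $2$ differentiations in total,
$$\int_{0}^{\infty} - \frac{7}{\left(a^{2} + t^{2}\right)^{3}} \, dt = - \frac{21 \pi}{16 a^{5}}.$$

Setting $a = \frac{1}{6}$:
$$I = - 10206 \pi.$$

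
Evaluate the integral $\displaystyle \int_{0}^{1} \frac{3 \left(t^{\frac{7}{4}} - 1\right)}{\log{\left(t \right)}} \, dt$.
$\log{\left(\frac{1331}{64} \right)}$

Consider the one-parameter family: let $I(a) = \int_{0}^{1} \frac{3 \left(t^{a} - 1\right)}{\log{\left(t \right)}} \, dt$.

Since $\dfrac{\partial}{\partial a}\,t^{a} = t^{a} \ln t$, the $\ln t$ in the denominator cancels and
$$\frac{dI}{da} = \int_{0}^{1} 3 t^{a} \, dt = 3 \left[\frac{t^{a+1}}{a+1}\right]_0^1 = \frac{3}{a + 1}.$$

Integrating with respect to $a$ gives $I(a) = 3 \log{\left(a + 1 \right)} + C$.

At $a = 0$ the integrand is identically $0$, so $I(0) = 0$. The closed form gives $0$, hence $C = 0$.

Setting $a = \frac{7}{4}$:
$$I = \log{\left(\frac{1331}{64} \right)}.$$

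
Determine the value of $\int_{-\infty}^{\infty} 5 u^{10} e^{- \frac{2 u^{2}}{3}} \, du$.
$\frac{1148175 \sqrt{6} \sqrt{\pi}}{2048}$

Consider the simpler parametrised integral
$$J(a) = \int_{-\infty}^{\infty} 5 e^{- a u^{2}} \, du = \frac{5 \sqrt{\pi}}{\sqrt{a}}.$$

Differentiating under the integral sign brings down a factor of $(-u^2)$:
$$\frac{dJ}{da} = \int_{-\infty}^{\infty} - 5 u^{2} e^{- a u^{2}} \, du = - \frac{5 \sqrt{\pi}}{2 a^{\frac{3}{2}}}.$$

Repeating $5$ times in total — each differentiation brings down another $(-u^2)$ — gives
$$\frac{d^{5}J}{da^{5}} = \int_{-\infty}^{\infty} - 5 u^{10} e^{- a u^{2}} \, du = - \frac{4725 \sqrt{\pi}}{32 a^{\frac{11}{2}}},$$
and the integrand here is $(-1)^{5}$ times the target integrand, so $I = (-1)^{5}\,\frac{d^{5}J}{da^{5}} = \frac{4725 \sqrt{\pi}}{32 a^{\frac{11}{2}}}$.

Setting $a = \frac{2}{3}$:
$$I = \frac{1148175 \sqrt{6} \sqrt{\pi}}{2048}.$$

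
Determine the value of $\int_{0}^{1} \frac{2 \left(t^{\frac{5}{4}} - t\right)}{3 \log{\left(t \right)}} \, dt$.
$\log{\left(\frac{3 \sqrt[3]{3}}{4} \right)}$

Replace the exponent $\frac{5}{4}$ by a parameter $a$: let $I(a) = \int_{0}^{1} \frac{2 \left(- t + t^{a}\right)}{3 \log{\left(t \right)}} \, dt$.

Since $\dfrac{\partial}{\partial a}\,t^{a} = t^{a} \ln t$, the $\ln t$ in the denominator cancels and
$$\frac{dI}{da} = \int_{0}^{1} \frac{2}{3} t^{a} \, dt = \frac{2}{3} \left[\frac{t^{a+1}}{a+1}\right]_0^1 = \frac{2}{3 \left(a + 1\right)}.$$

Integrating with respect to $a$ gives $I(a) = \frac{2 \log{\left(a + 1 \right)}}{3} - \frac{2 \log{\left(2 \right)}}{3} + C$.

At $a = 1$ the integrand is identically $0$, so $I(1) = 0$. The closed form gives $0$, hence $C = 0$.

Setting $a = \frac{5}{4}$:
$$I = \log{\left(\frac{3 \sqrt[3]{3}}{4} \right)}.$$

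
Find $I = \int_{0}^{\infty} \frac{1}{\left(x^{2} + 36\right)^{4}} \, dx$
$\frac{5 \pi}{8957952}$

Start from the standard arctangent integral
$$J(a) = \int_{0}^{\infty} \frac{1}{a^{2} + x^{2}} \, dx = \frac{\pi}{2 a}.$$

Differentiating under the integral sign with respect to $a$,
$$\frac{dJ}{da} = \int_{0}^{\infty} - \frac{2 a}{\left(a^{2} + x^{2}\right)^{2}} \, dx = - \frac{\pi}{2 a^{2}},$$
so $\int_{0}^{\infty} \frac{1}{\left(a^{2} + x^{2}\right)^{2}} \, dx = \frac{\pi}{4 a^{3}}$.

Repeating — each differentiation of $1/(x^2+a^2)^j$ produces $-2ja/(x^2+a^2)^{j+1}$ — and dividing through by $-2ja$ at each step yields, after $3$ differentiations in total,
$$\int_{0}^{\infty} \frac{1}{\left(a^{2} + x^{2}\right)^{4}} \, dx = \frac{5 \pi}{32 a^{7}}.$$

Setting $a = 6$:
$$I = \frac{5 \pi}{8957952}.$$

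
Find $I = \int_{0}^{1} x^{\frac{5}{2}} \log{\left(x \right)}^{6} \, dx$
$\frac{92160}{823543}$

Consider the simpler parametrised integral
$$J(a) = \int_{0}^{1} x^{a} \, dx = \frac{1}{a + 1}.$$

Differentiating under the integral sign brings down a factor of $\ln x$:
$$\frac{dJ}{da} = \int_{0}^{1} x^{a} \log{\left(x \right)} \, dx = - \frac{1}{\left(a + 1\right)^{2}}.$$

Repeating $6$ times in total — each differentiation brings down another $\ln x$ — gives
$$\frac{d^{6}J}{da^{6}} = \int_{0}^{1} x^{a} \log{\left(x \right)}^{6} \, dx = \frac{720}{\left(a + 1\right)^{7}},$$
and the integrand here is exactly the target integrand, so $I = \frac{720}{\left(a + 1\right)^{7}}$.

Setting $a = \frac{5}{2}$:
$$I = \frac{92160}{823543}.$$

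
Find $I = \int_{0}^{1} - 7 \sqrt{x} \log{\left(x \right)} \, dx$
$\frac{28}{9}$

Start from the elementary integral
$$J(a) = \int_{0}^{1} - 7 x^{a} \, dx = - \frac{7}{a + 1}.$$

Differentiating under the integral sign brings down a factor of $\ln x$:
$$\frac{dJ}{da} = \int_{0}^{1} - 7 x^{a} \log{\left(x \right)} \, dx = \frac{7}{\left(a + 1\right)^{2}}.$$

The integral on the left is $I$, so $I = \frac{7}{\left(a + 1\right)^{2}}$.

Setting $a = \frac{1}{2}$:
$$I = \frac{28}{9}.$$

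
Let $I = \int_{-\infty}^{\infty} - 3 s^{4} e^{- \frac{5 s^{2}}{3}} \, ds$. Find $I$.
$- \frac{81 \sqrt{15} \sqrt{\pi}}{500}$

Begin with the known integral
$$J(a) = \int_{-\infty}^{\infty} - 3 e^{- a s^{2}} \, ds = - \frac{3 \sqrt{\pi}}{\sqrt{a}}.$$

Differentiating under the integral sign brings down a factor of $(-s^2)$:
$$\frac{dJ}{da} = \int_{-\infty}^{\infty} 3 s^{2} e^{- a s^{2}} \, ds = \frac{3 \sqrt{\pi}}{2 a^{\frac{3}{2}}}.$$

Repeating twice in total — each differentiation brings down another $(-s^2)$ — gives
$$\frac{d^{2}J}{da^{2}} = \int_{-\infty}^{\infty} - 3 s^{4} e^{- a s^{2}} \, ds = - \frac{9 \sqrt{\pi}}{4 a^{\frac{5}{2}}},$$
and the integrand here is exactly the target integrand, so $I = - \frac{9 \sqrt{\pi}}{4 a^{\frac{5}{2}}}$.

Setting $a = \frac{5}{3}$:
$$I = - \frac{81 \sqrt{15} \sqrt{\pi}}{500}.$$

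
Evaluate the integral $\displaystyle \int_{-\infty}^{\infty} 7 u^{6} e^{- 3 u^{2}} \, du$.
$\frac{35 \sqrt{3} \sqrt{\pi}}{216}$

Start from the elementary integral
$$J(a) = \int_{-\infty}^{\infty} 7 e^{- a u^{2}} \, du = \frac{7 \sqrt{\pi}}{\sqrt{a}}.$$

Differentiating under the integral sign brings down a factor of $(-u^2)$:
$$\frac{dJ}{da} = \int_{-\infty}^{\infty} - 7 u^{2} e^{- a u^{2}} \, du = - \frac{7 \sqrt{\pi}}{2 a^{\frac{3}{2}}}.$$

Repeating $3$ times in total — each differentiation brings down another $(-u^2)$ — gives
$$\frac{d^{3}J}{da^{3}} = \int_{-\infty}^{\infty} - 7 u^{6} e^{- a u^{2}} \, du = - \frac{105 \sqrt{\pi}}{8 a^{\frac{7}{2}}},$$
and the integrand here is $(-1)^{3}$ times the target integrand, so $I = (-1)^{3}\,\frac{d^{3}J}{da^{3}} = \frac{105 \sqrt{\pi}}{8 a^{\frac{7}{2}}}$.

Setting $a = 3$:
$$I = \frac{35 \sqrt{3} \sqrt{\pi}}{216}.$$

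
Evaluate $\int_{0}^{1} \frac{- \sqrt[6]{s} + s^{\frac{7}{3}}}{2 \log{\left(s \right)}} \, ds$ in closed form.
$\log{\left(\frac{2 \sqrt{35}}{7} \right)}$

Consider the one-parameter family: let $I(a) = \int_{0}^{1} \frac{s^{\frac{7}{3}} - s^{a}}{2 \log{\left(s \right)}} \, ds$.

Since $\dfrac{\partial}{\partial a}\,s^{a} = s^{a} \ln s$, the $\ln s$ in the denominator cancels and
$$\frac{dI}{da} = \int_{0}^{1} - \frac{1}{2} s^{a} \, ds = - \frac{1}{2} \left[\frac{s^{a+1}}{a+1}\right]_0^1 = - \frac{1}{2 a + 2}.$$

Integrating with respect to $a$ gives $I(a) = - \frac{\log{\left(a + 1 \right)}}{2} - \frac{\log{\left(3 \right)}}{2} + \frac{\log{\left(10 \right)}}{2} + C$.

At $a = \frac{7}{3}$ the integrand is identically $0$, so $I(\frac{7}{3}) = 0$. The closed form gives $0$, hence $C = 0$.

Setting $a = \frac{1}{6}$:
$$I = \log{\left(\frac{2 \sqrt{35}}{7} \right)}.$$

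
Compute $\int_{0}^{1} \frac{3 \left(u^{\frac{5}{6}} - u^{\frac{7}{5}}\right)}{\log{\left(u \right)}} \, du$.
$\log{\left(\frac{166375}{373248} \right)}$

Consider the one-parameter family: let $I(a) = \int_{0}^{1} \frac{3 \left(- u^{\frac{7}{5}} + u^{a}\right)}{\log{\left(u \right)}} \, du$.

Since $\dfrac{\partial}{\partial a}\,u^{a} = u^{a} \ln u$, the $\ln u$ in the denominator cancels and
$$\frac{dI}{da} = \int_{0}^{1} 3 u^{a} \, du = 3 \left[\frac{u^{a+1}}{a+1}\right]_0^1 = \frac{3}{a + 1}.$$

Integrating with respect to $a$ gives $I(a) = \log{\left(\frac{125 \left(a + 1\right)^{3}}{1728} \right)} + C$.

At $a = \frac{7}{5}$ the integrand is identically $0$, so $I(\frac{7}{5}) = 0$. The closed form gives $0$, hence $C = 0$.

Setting $a = \frac{5}{6}$:
$$I = \log{\left(\frac{166375}{373248} \right)}.$$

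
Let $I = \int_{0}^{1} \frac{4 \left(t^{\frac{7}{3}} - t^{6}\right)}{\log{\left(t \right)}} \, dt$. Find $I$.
$- \log{\left(\frac{194481}{10000} \right)}$

Replace the exponent $6$ by a parameter $a$: let $I(a) = \int_{0}^{1} \frac{4 \left(t^{\frac{7}{3}} - t^{a}\right)}{\log{\left(t \right)}} \, dt$.

Since $\dfrac{\partial}{\partial a}\,t^{a} = t^{a} \ln t$, the $\ln t$ in the denominator cancels and
$$\frac{dI}{da} = \int_{0}^{1} -4 t^{a} \, dt = -4 \left[\frac{t^{a+1}}{a+1}\right]_0^1 = - \frac{4}{a + 1}.$$

Integrating with respect to $a$ gives $I(a) = - \log{\left(\frac{81 \left(a + 1\right)^{4}}{10000} \right)} + C$.

At $a = \frac{7}{3}$ the integrand is identically $0$, so $I(\frac{7}{3}) = 0$. The closed form gives $0$, hence $C = 0$.

Setting $a = 6$:
$$I = - \log{\left(\frac{194481}{10000} \right)}.$$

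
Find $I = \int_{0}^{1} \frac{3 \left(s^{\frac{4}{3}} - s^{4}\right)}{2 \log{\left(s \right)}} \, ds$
$\log{\left(\frac{7 \sqrt{105}}{225} \right)}$

Consider the one-parameter family: let $I(a) = \int_{0}^{1} \frac{3 \left(- s^{4} + s^{a}\right)}{2 \log{\left(s \right)}} \, ds$.

Since $\dfrac{\partial}{\partial a}\,s^{a} = s^{a} \ln s$, the $\ln s$ in the denominator cancels and
$$\frac{dI}{da} = \int_{0}^{1} \frac{3}{2} s^{a} \, ds = \frac{3}{2} \left[\frac{s^{a+1}}{a+1}\right]_0^1 = \frac{3}{2 \left(a + 1\right)}.$$

Integrating with respect to $a$ gives $I(a) = \frac{3 \log{\left(a + 1 \right)}}{2} - \frac{3 \log{\left(5 \right)}}{2} + C$.

At $a = 4$ the integrand is identically $0$, so $I(4) = 0$. The closed form gives $0$, hence $C = 0$.

Setting $a = \frac{4}{3}$:
$$I = \log{\left(\frac{7 \sqrt{105}}{225} \right)}.$$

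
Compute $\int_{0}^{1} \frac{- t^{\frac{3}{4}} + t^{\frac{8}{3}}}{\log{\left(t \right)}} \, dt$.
$- \log{\left(21 \right)} + \log{\left(44 \right)}$

Introduce a parameter $a$ in the exponent: let $I(a) = \int_{0}^{1} \frac{t^{\frac{8}{3}} - t^{a}}{\log{\left(t \right)}} \, dt$.

Since $\dfrac{\partial}{\partial a}\,t^{a} = t^{a} \ln t$, the $\ln t$ in the denominator cancels and
$$\frac{dI}{da} = \int_{0}^{1} -1 t^{a} \, dt = -1 \left[\frac{t^{a+1}}{a+1}\right]_0^1 = - \frac{1}{a + 1}.$$

Integrating with respect to $a$ gives $I(a) = - \log{\left(\frac{3 a}{11} + \frac{3}{11} \right)} + C$.

At $a = \frac{8}{3}$ the integrand is identically $0$, so $I(\frac{8}{3}) = 0$. The closed form gives $0$, hence $C = 0$.

Setting $a = \frac{3}{4}$:
$$I = - \log{\left(21 \right)} + \log{\left(44 \right)}.$$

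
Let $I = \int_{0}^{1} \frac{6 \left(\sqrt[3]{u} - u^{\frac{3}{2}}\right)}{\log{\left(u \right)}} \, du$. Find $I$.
$- \log{\left(\frac{11390625}{262144} \right)}$

Replace the exponent $\frac{3}{2}$ by a parameter $a$: let $I(a) = \int_{0}^{1} \frac{6 \left(\sqrt[3]{u} - u^{a}\right)}{\log{\left(u \right)}} \, du$.

Since $\dfrac{\partial}{\partial a}\,u^{a} = u^{a} \ln u$, the $\ln u$ in the denominator cancels and
$$\frac{dI}{da} = \int_{0}^{1} -6 u^{a} \, du = -6 \left[\frac{u^{a+1}}{a+1}\right]_0^1 = - \frac{6}{a + 1}.$$

Integrating with respect to $a$ gives $I(a) = - \log{\left(\frac{729 \left(a + 1\right)^{6}}{4096} \right)} + C$.

At $a = \frac{1}{3}$ the integrand is identically $0$, so $I(\frac{1}{3}) = 0$. The closed form gives $0$, hence $C = 0$.

Setting $a = \frac{3}{2}$:
$$I = - \log{\left(\frac{11390625}{262144} \right)}.$$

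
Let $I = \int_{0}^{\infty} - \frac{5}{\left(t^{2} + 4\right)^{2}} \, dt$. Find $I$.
$- \frac{5 \pi}{32}$

Start from the standard arctangent integral
$$J(a) = \int_{0}^{\infty} - \frac{5}{a^{2} + t^{2}} \, dt = - \frac{5 \pi}{2 a}.$$

Differentiating under the integral sign with respect to $a$,
$$\frac{dJ}{da} = \int_{0}^{\infty} \frac{10 a}{\left(a^{2} + t^{2}\right)^{2}} \, dt = \frac{5 \pi}{2 a^{2}},$$
so $\int_{0}^{\infty} - \frac{5}{\left(a^{2} + t^{2}\right)^{2}} \, dt = - \frac{5 \pi}{4 a^{3}}$.

Setting $a = 2$:
$$I = - \frac{5 \pi}{32}.$$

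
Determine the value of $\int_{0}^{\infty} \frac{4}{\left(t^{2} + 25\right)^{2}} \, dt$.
$\frac{\pi}{125}$

Recall the elementary integral
$$J(a) = \int_{0}^{\infty} \frac{4}{a^{2} + t^{2}} \, dt = \frac{2 \pi}{a}.$$

Differentiating under the integral sign with respect to $a$,
$$\frac{dJ}{da} = \int_{0}^{\infty} - \frac{8 a}{\left(a^{2} + t^{2}\right)^{2}} \, dt = - \frac{2 \pi}{a^{2}},$$
so $\int_{0}^{\infty} \frac{4}{\left(a^{2} + t^{2}\right)^{2}} \, dt = \frac{\pi}{a^{3}}$.

Setting $a = 5$:
$$I = \frac{\pi}{125}.$$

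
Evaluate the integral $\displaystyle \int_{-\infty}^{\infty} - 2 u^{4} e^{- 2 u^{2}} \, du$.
$- \frac{3 \sqrt{2} \sqrt{\pi}}{16}$

Start from the elementary integral
$$J(a) = \int_{-\infty}^{\infty} - 2 e^{- a u^{2}} \, du = - \frac{2 \sqrt{\pi}}{\sqrt{a}}.$$

Differentiating under the integral sign brings down a factor of $(-u^2)$:
$$\frac{dJ}{da} = \int_{-\infty}^{\infty} 2 u^{2} e^{- a u^{2}} \, du = \frac{\sqrt{\pi}}{a^{\frac{3}{2}}}.$$

Repeating twice in total — each differentiation brings down another $(-u^2)$ — gives
$$\frac{d^{2}J}{da^{2}} = \int_{-\infty}^{\infty} - 2 u^{4} e^{- a u^{2}} \, du = - \frac{3 \sqrt{\pi}}{2 a^{\frac{5}{2}}},$$
and the integrand here is exactly the target integrand, so $I = - \frac{3 \sqrt{\pi}}{2 a^{\frac{5}{2}}}$.

Setting $a = 2$:
$$I = - \frac{3 \sqrt{2} \sqrt{\pi}}{16}.$$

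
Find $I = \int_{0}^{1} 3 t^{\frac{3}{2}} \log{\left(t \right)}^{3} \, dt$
$- \frac{288}{625}$

Begin with the known integral
$$J(a) = \int_{0}^{1} 3 t^{a} \, dt = \frac{3}{a + 1}.$$

Differentiating under the integral sign brings down a factor of $\ln t$:
$$\frac{dJ}{da} = \int_{0}^{1} 3 t^{a} \log{\left(t \right)} \, dt = - \frac{3}{\left(a + 1\right)^{2}}.$$

Repeating $3$ times in total — each differentiation brings down another $\ln t$ — gives
$$\frac{d^{3}J}{da^{3}} = \int_{0}^{1} 3 t^{a} \log{\left(t \right)}^{3} \, dt = - \frac{18}{\left(a + 1\right)^{4}},$$
and the integrand here is exactly the target integrand, so $I = - \frac{18}{\left(a + 1\right)^{4}}$.

Setting $a = \frac{3}{2}$:
$$I = - \frac{288}{625}.$$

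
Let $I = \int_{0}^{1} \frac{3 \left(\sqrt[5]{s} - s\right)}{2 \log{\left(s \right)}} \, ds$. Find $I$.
$\log{\left(\frac{3 \sqrt{15}}{25} \right)}$

Consider the one-parameter family: let $I(a) = \int_{0}^{1} \frac{3 \left(- s + s^{a}\right)}{2 \log{\left(s \right)}} \, ds$.

Since $\dfrac{\partial}{\partial a}\,s^{a} = s^{a} \ln s$, the $\ln s$ in the denominator cancels and
$$\frac{dI}{da} = \int_{0}^{1} \frac{3}{2} s^{a} \, ds = \frac{3}{2} \left[\frac{s^{a+1}}{a+1}\right]_0^1 = \frac{3}{2 \left(a + 1\right)}.$$

Integrating with respect to $a$ gives $I(a) = \frac{3 \log{\left(a + 1 \right)}}{2} - \frac{3 \log{\left(2 \right)}}{2} + C$.

At $a = 1$ the integrand is identically $0$, so $I(1) = 0$. The closed form gives $0$, hence $C = 0$.

Setting $a = \frac{1}{5}$:
$$I = \log{\left(\frac{3 \sqrt{15}}{25} \right)}.$$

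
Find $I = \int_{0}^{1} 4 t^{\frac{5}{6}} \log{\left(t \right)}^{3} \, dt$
$- \frac{31104}{14641}$

Consider the simpler parametrised integral
$$J(a) = \int_{0}^{1} 4 t^{a} \, dt = \frac{4}{a + 1}.$$

Differentiating under the integral sign brings down a factor of $\ln t$:
$$\frac{dJ}{da} = \int_{0}^{1} 4 t^{a} \log{\left(t \right)} \, dt = - \frac{4}{\left(a + 1\right)^{2}}.$$

Repeating $3$ times in total — each differentiation brings down another $\ln t$ — gives
$$\frac{d^{3}J}{da^{3}} = \int_{0}^{1} 4 t^{a} \log{\left(t \right)}^{3} \, dt = - \frac{24}{\left(a + 1\right)^{4}},$$
and the integrand here is exactly the target integrand, so $I = - \frac{24}{\left(a + 1\right)^{4}}$.

Setting $a = \frac{5}{6}$:
$$I = - \frac{31104}{14641}.$$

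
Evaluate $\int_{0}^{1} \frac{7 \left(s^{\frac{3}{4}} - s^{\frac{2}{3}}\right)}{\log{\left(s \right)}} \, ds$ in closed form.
$- \log{\left(\frac{1280000000}{1801088541} \right)}$

Replace the exponent $\frac{2}{3}$ by a parameter $a$: let $I(a) = \int_{0}^{1} \frac{7 \left(s^{\frac{3}{4}} - s^{a}\right)}{\log{\left(s \right)}} \, ds$.

Since $\dfrac{\partial}{\partial a}\,s^{a} = s^{a} \ln s$, the $\ln s$ in the denominator cancels and
$$\frac{dI}{da} = \int_{0}^{1} -7 s^{a} \, ds = -7 \left[\frac{s^{a+1}}{a+1}\right]_0^1 = - \frac{7}{a + 1}.$$

Integrating with respect to $a$ gives $I(a) = - \log{\left(\frac{16384 \left(a + 1\right)^{7}}{823543} \right)} + C$.

At $a = \frac{3}{4}$ the integrand is identically $0$, so $I(\frac{3}{4}) = 0$. The closed form gives $0$, hence $C = 0$.

Setting $a = \frac{2}{3}$:
$$I = - \log{\left(\frac{1280000000}{1801088541} \right)}.$$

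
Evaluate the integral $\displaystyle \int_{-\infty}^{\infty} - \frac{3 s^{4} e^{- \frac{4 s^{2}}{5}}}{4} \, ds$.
$- \frac{225 \sqrt{5} \sqrt{\pi}}{512}$

Begin with the known integral
$$J(a) = \int_{-\infty}^{\infty} - \frac{3 e^{- a s^{2}}}{4} \, ds = - \frac{3 \sqrt{\pi}}{4 \sqrt{a}}.$$

Differentiating under the integral sign brings down a factor of $(-s^2)$:
$$\frac{dJ}{da} = \int_{-\infty}^{\infty} \frac{3 s^{2} e^{- a s^{2}}}{4} \, ds = \frac{3 \sqrt{\pi}}{8 a^{\frac{3}{2}}}.$$

Repeating twice in total — each differentiation brings down another $(-s^2)$ — gives
$$\frac{d^{2}J}{da^{2}} = \int_{-\infty}^{\infty} - \frac{3 s^{4} e^{- a s^{2}}}{4} \, ds = - \frac{9 \sqrt{\pi}}{16 a^{\frac{5}{2}}},$$
and the integrand here is exactly the target integrand, so $I = - \frac{9 \sqrt{\pi}}{16 a^{\frac{5}{2}}}$.

Setting $a = \frac{4}{5}$:
$$I = - \frac{225 \sqrt{5} \sqrt{\pi}}{512}.$$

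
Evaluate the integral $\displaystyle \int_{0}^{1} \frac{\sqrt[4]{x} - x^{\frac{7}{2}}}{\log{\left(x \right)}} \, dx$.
$\log{\left(\frac{5}{18} \right)}$

Introduce a parameter $a$ in the exponent: let $I(a) = \int_{0}^{1} \frac{- x^{\frac{7}{2}} + x^{a}}{\log{\left(x \right)}} \, dx$.

Since $\dfrac{\partial}{\partial a}\,x^{a} = x^{a} \ln x$, the $\ln x$ in the denominator cancels and
$$\frac{dI}{da} = \int_{0}^{1} x^{a} \, dx = \left[\frac{x^{a+1}}{a+1}\right]_0^1 = \frac{1}{a + 1}.$$

Integrating with respect to $a$ gives $I(a) = \log{\left(\frac{2 a}{9} + \frac{2}{9} \right)} + C$.

At $a = \frac{7}{2}$ the integrand is identically $0$, so $I(\frac{7}{2}) = 0$. The closed form gives $0$, hence $C = 0$.

Setting $a = \frac{1}{4}$:
$$I = \log{\left(\frac{5}{18} \right)}.$$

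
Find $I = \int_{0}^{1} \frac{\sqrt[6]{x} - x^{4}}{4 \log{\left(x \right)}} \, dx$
$- \frac{\log{\left(30 \right)}}{4} + \frac{\log{\left(7 \right)}}{4}$

Replace the exponent $\frac{1}{6}$ by a parameter $a$: let $I(a) = \int_{0}^{1} \frac{- x^{4} + x^{a}}{4 \log{\left(x \right)}} \, dx$.

Since $\dfrac{\partial}{\partial a}\,x^{a} = x^{a} \ln x$, the $\ln x$ in the denominator cancels and
$$\frac{dI}{da} = \int_{0}^{1} \frac{1}{4} x^{a} \, dx = \frac{1}{4} \left[\frac{x^{a+1}}{a+1}\right]_0^1 = \frac{1}{4 \left(a + 1\right)}.$$

Integrating with respect to $a$ gives $I(a) = \frac{\log{\left(a + 1 \right)}}{4} - \frac{\log{\left(5 \right)}}{4} + C$.

At $a = 4$ the integrand is identically $0$, so $I(4) = 0$. The closed form gives $0$, hence $C = 0$.

Setting $a = \frac{1}{6}$:
$$I = - \frac{\log{\left(30 \right)}}{4} + \frac{\log{\left(7 \right)}}{4}.$$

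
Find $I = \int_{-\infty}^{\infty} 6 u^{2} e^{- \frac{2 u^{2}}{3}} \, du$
$\frac{9 \sqrt{6} \sqrt{\pi}}{4}$

Consider the simpler parametrised integral
$$J(a) = \int_{-\infty}^{\infty} 6 e^{- a u^{2}} \, du = \frac{6 \sqrt{\pi}}{\sqrt{a}}.$$

Differentiating under the integral sign brings down a factor of $(-u^2)$:
$$\frac{dJ}{da} = \int_{-\infty}^{\infty} - 6 u^{2} e^{- a u^{2}} \, du = - \frac{3 \sqrt{\pi}}{a^{\frac{3}{2}}}.$$

The integral on the left is $-I$, so $I = \frac{3 \sqrt{\pi}}{a^{\frac{3}{2}}}$.

Setting $a = \frac{2}{3}$:
$$I = \frac{9 \sqrt{6} \sqrt{\pi}}{4}.$$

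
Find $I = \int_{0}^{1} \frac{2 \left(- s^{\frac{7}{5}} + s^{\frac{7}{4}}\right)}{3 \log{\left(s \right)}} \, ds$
$\log{\left(\frac{55^{\frac{2}{3}} \sqrt[3]{6}}{24} \right)}$

Consider the one-parameter family: let $I(a) = \int_{0}^{1} \frac{2 \left(- s^{\frac{7}{5}} + s^{a}\right)}{3 \log{\left(s \right)}} \, ds$.

Since $\dfrac{\partial}{\partial a}\,s^{a} = s^{a} \ln s$, the $\ln s$ in the denominator cancels and
$$\frac{dI}{da} = \int_{0}^{1} \frac{2}{3} s^{a} \, ds = \frac{2}{3} \left[\frac{s^{a+1}}{a+1}\right]_0^1 = \frac{2}{3 \left(a + 1\right)}.$$

Integrating with respect to $a$ gives $I(a) = \log{\left(\frac{\sqrt[3]{12} \cdot 5^{\frac{2}{3}} \left(a + 1\right)^{\frac{2}{3}}}{12} \right)} + C$.

At $a = \frac{7}{5}$ the integrand is identically $0$, so $I(\frac{7}{5}) = 0$. The closed form gives $0$, hence $C = 0$.

Setting $a = \frac{7}{4}$:
$$I = \log{\left(\frac{55^{\frac{2}{3}} \sqrt[3]{6}}{24} \right)}.$$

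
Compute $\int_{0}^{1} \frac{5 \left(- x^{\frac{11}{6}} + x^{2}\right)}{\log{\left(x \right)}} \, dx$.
$\log{\left(\frac{1889568}{1419857} \right)}$

Consider the one-parameter family: let $I(a) = \int_{0}^{1} \frac{5 \left(- x^{\frac{11}{6}} + x^{a}\right)}{\log{\left(x \right)}} \, dx$.

Since $\dfrac{\partial}{\partial a}\,x^{a} = x^{a} \ln x$, the $\ln x$ in the denominator cancels and
$$\frac{dI}{da} = \int_{0}^{1} 5 x^{a} \, dx = 5 \left[\frac{x^{a+1}}{a+1}\right]_0^1 = \frac{5}{a + 1}.$$

Integrating with respect to $a$ gives $I(a) = \log{\left(\frac{7776 \left(a + 1\right)^{5}}{1419857} \right)} + C$.

At $a = \frac{11}{6}$ the integrand is identically $0$, so $I(\frac{11}{6}) = 0$. The closed form gives $0$, hence $C = 0$.

Setting $a = 2$:
$$I = \log{\left(\frac{1889568}{1419857} \right)}.$$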